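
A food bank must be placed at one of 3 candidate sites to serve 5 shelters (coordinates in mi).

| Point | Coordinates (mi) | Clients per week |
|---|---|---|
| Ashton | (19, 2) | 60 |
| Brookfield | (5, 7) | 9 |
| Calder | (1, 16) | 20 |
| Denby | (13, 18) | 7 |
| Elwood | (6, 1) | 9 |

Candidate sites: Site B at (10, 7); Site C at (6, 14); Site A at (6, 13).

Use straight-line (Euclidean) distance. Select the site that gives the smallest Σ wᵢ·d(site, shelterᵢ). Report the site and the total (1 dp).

Site B, total 1062.0 mi

Total weighted distance at each candidate:
  Site B (10, 7): total = 1062.0
  Site C (6, 14): total = 1406.3
  Site A (6, 13): total = 1361.3
Minimum is at Site B with total 1062.0 mi.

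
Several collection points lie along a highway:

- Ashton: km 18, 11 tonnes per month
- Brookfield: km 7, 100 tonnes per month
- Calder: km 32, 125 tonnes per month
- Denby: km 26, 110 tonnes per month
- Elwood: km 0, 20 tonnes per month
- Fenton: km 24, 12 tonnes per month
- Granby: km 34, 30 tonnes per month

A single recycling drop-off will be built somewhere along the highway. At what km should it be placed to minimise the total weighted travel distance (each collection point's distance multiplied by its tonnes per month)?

x = 26

For a sum of weighted absolute distances on a line, the optimum is the weighted median (not the mean). Total weight W = 408; half-weight = 204.
Sort by position and accumulate weight:
  km 0 (Elwood, w=20) → cum 20
  km 7 (Brookfield, w=100) → cum 120
  km 18 (Ashton, w=11) → cum 131
  km 24 (Fenton, w=12) → cum 143
  km 26 (Denby, w=110) → cum 253  ≥ 204 → median here
  km 32 (Calder, w=125) → cum 378
  km 34 (Granby, w=30) → cum 408
Optimal location: km 26.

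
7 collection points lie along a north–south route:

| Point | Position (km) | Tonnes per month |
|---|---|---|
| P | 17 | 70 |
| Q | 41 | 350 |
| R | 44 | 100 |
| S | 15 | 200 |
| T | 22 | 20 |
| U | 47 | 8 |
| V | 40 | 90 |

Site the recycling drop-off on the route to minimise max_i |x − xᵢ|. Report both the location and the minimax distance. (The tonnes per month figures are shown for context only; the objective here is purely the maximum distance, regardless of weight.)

The 1-center on a line is the midpoint of the two extreme points: leftmost at 15, rightmost at 47.
Optimal location = (15 + 47)/2 = 31; maximum distance = (47 − 15)/2 = 16.

location 31, max distance 16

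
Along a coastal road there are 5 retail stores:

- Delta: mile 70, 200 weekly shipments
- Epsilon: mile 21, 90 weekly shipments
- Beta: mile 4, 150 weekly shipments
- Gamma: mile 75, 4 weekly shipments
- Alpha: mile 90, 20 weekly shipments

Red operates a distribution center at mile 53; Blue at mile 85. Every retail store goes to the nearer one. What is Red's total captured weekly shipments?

240

The indifferent point is the midpoint (53+85)/2 = 69; retail stores left of it (closer to Red at 53) go to Red, those right go to Blue.
  Beta at 4 (w=150) → Red
  Epsilon at 21 (w=90) → Red
  Delta at 70 (w=200) → Blue
  Gamma at 75 (w=4) → Blue
  Alpha at 90 (w=20) → Blue
Red captures 240; Blue captures 224.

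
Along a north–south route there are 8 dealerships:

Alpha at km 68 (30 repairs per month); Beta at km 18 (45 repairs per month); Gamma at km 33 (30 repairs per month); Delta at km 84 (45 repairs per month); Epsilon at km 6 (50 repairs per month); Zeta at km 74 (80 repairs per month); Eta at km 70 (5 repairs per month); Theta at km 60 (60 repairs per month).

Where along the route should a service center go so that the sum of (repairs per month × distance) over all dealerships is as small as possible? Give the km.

For a sum of weighted absolute distances on a line, the optimum is the weighted median (not the mean). Total weight W = 345; half-weight = 172.5.
Sort by position and accumulate weight:
  km 6 (Epsilon, w=50) → cum 50
  km 18 (Beta, w=45) → cum 95
  km 33 (Gamma, w=30) → cum 125
  km 60 (Theta, w=60) → cum 185  ≥ 172.5 → median here
  km 68 (Alpha, w=30) → cum 215
  km 70 (Eta, w=5) → cum 220
  km 74 (Zeta, w=80) → cum 300
  km 84 (Delta, w=45) → cum 345
Optimal location: km 60.

x = 60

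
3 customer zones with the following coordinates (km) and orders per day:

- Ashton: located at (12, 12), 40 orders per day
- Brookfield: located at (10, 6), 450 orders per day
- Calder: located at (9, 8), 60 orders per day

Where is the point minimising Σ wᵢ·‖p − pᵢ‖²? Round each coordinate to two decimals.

The minimiser of Σwᵢ‖p−pᵢ‖² is the weighted centroid p* = (Σwᵢpᵢ)/(Σwᵢ).
Σwᵢ = 550.
Σwᵢxᵢ = 40·12 + 450·10 + 60·9 = 5520.
Σwᵢyᵢ = 40·12 + 450·6 + 60·8 = 3660.
x* = 5520/550 = 10.04, y* = 3660/550 = 6.65.

(10.04, 6.65)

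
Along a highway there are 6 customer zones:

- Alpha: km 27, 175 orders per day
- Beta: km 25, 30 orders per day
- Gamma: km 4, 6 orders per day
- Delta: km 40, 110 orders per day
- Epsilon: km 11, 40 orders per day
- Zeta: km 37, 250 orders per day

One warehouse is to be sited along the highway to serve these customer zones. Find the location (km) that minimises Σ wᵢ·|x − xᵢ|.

x = 37

For a sum of weighted absolute distances on a line, the optimum is the weighted median (not the mean). Total weight W = 611; half-weight = 305.5.
Sort by position and accumulate weight:
  km 4 (Gamma, w=6) → cum 6
  km 11 (Epsilon, w=40) → cum 46
  km 25 (Beta, w=30) → cum 76
  km 27 (Alpha, w=175) → cum 251
  km 37 (Zeta, w=250) → cum 501  ≥ 305.5 → median here
  km 40 (Delta, w=110) → cum 611
Optimal location: km 37.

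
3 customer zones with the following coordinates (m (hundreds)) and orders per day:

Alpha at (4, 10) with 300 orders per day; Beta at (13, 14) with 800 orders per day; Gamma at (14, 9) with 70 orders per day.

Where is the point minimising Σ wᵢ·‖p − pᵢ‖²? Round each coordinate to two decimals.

(10.75, 12.68)

The minimiser of Σwᵢ‖p−pᵢ‖² is the weighted centroid p* = (Σwᵢpᵢ)/(Σwᵢ).
Σwᵢ = 1170.
Σwᵢxᵢ = 300·4 + 800·13 + 70·14 = 12580.
Σwᵢyᵢ = 300·10 + 800·14 + 70·9 = 14830.
x* = 12580/1170 = 10.75, y* = 14830/1170 = 12.68.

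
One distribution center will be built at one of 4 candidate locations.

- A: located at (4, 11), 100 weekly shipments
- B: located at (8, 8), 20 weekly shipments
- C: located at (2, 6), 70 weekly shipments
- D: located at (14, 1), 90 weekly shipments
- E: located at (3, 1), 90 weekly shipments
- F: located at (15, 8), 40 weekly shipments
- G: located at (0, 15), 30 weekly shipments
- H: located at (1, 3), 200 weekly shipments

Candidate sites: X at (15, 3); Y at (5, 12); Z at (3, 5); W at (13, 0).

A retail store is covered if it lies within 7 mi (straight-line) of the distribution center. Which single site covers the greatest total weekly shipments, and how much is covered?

Coverage radius r = 7 mi; a point is covered iff (Δx)²+(Δy)² ≤ 7² = 49.
  X (15, 3): covers {D, F} → 130
  Y (5, 12): covers {A, B, C, G} → 220
  Z (3, 5): covers {A, B, C, E, H} → 480
  W (13, 0): covers {D} → 90
Maximum coverage at Z: 480 weekly shipments.

Z, covering 480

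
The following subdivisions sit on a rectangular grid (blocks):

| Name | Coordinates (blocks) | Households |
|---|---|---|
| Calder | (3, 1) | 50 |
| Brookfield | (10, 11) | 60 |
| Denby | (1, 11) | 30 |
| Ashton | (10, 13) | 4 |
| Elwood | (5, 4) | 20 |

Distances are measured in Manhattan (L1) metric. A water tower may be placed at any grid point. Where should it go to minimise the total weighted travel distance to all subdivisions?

(5, 11)

Manhattan distance separates: Σwᵢ(|x−xᵢ|+|y−yᵢ|) = Σwᵢ|x−xᵢ| + Σwᵢ|y−yᵢ|, so x and y are optimised independently as 1-D weighted medians.
Total weight W = 164; half = 82.
x-coordinate, sorted with cumulative weight:
  x=1 (Denby, w=30) cum 30
  x=3 (Calder, w=50) cum 80
  x=5 (Elwood, w=20) cum 100  ← median
  x=10 (Brookfield, w=60) cum 160
  x=10 (Ashton, w=4) cum 164
⇒ x* = 5
y-coordinate, sorted with cumulative weight:
  y=1 (Calder, w=50) cum 50
  y=4 (Elwood, w=20) cum 70
  y=11 (Brookfield, w=60) cum 130  ← median
  y=11 (Denby, w=30) cum 160
  y=13 (Ashton, w=4) cum 164
⇒ y* = 11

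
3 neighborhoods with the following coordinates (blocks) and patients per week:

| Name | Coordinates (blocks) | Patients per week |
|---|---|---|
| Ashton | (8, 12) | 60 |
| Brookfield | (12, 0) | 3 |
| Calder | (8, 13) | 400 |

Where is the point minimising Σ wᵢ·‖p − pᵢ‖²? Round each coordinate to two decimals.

(8.03, 12.79)

The minimiser of Σwᵢ‖p−pᵢ‖² is the weighted centroid p* = (Σwᵢpᵢ)/(Σwᵢ).
Σwᵢ = 463.
Σwᵢxᵢ = 60·8 + 3·12 + 400·8 = 3716.
Σwᵢyᵢ = 60·12 + 3·0 + 400·13 = 5920.
x* = 3716/463 = 8.03, y* = 5920/463 = 12.79.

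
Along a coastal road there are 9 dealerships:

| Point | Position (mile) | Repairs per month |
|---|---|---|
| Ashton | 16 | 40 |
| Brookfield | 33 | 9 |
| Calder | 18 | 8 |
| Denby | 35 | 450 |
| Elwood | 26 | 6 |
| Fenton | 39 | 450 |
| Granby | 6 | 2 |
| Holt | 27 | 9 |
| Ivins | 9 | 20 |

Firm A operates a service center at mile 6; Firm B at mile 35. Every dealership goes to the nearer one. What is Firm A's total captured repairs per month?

The indifferent point is the midpoint (6+35)/2 = 20.5; dealerships left of it (closer to Firm A at 6) go to Firm A, those right go to Firm B.
  Granby at 6 (w=2) → Firm A
  Ivins at 9 (w=20) → Firm A
  Ashton at 16 (w=40) → Firm A
  Calder at 18 (w=8) → Firm A
  Elwood at 26 (w=6) → Firm B
  Holt at 27 (w=9) → Firm B
  Brookfield at 33 (w=9) → Firm B
  Denby at 35 (w=450) → Firm B
  Fenton at 39 (w=450) → Firm B
Firm A captures 70; Firm B captures 924.

70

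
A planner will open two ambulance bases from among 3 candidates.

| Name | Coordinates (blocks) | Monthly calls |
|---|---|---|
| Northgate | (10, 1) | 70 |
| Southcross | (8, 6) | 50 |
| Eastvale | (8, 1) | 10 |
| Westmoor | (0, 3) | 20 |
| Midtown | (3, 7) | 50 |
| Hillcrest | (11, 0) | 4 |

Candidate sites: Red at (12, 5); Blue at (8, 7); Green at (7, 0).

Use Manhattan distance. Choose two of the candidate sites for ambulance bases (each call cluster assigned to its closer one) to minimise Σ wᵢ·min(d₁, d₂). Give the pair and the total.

{Blue, Green}, total 816

Evaluate every pair (each demand assigned to the nearer of the two):
  {Blue, Green}: total = 816
  {Red, Blue}: total = 1044
  {Red, Green}: total = 1316
Best pair: {Blue, Green} with total 816.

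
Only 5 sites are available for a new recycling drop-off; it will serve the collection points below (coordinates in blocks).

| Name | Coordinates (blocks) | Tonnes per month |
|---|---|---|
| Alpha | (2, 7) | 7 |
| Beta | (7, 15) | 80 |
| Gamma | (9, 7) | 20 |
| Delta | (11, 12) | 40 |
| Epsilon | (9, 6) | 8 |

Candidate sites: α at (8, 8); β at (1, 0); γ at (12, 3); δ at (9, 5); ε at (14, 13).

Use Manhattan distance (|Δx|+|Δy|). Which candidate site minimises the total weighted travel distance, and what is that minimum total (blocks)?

Total weighted distance at each candidate:
  α (8, 8): total = 1033
  β (1, 0): total = 3028
  γ (12, 3): total = 2046
  δ (9, 5): total = 1431
  ε (14, 13): total = 1322
Minimum is at α with total 1033 blocks.

α, total 1033 blocks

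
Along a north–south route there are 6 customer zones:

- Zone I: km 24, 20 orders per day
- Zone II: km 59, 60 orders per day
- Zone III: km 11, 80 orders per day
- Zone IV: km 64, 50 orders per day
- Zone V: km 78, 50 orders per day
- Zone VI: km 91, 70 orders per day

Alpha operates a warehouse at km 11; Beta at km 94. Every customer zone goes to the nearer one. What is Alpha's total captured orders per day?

The indifferent point is the midpoint (11+94)/2 = 52.5; customer zones left of it (closer to Alpha at 11) go to Alpha, those right go to Beta.
  Zone III at 11 (w=80) → Alpha
  Zone I at 24 (w=20) → Alpha
  Zone II at 59 (w=60) → Beta
  Zone IV at 64 (w=50) → Beta
  Zone V at 78 (w=50) → Beta
  Zone VI at 91 (w=70) → Beta
Alpha captures 100; Beta captures 230.

100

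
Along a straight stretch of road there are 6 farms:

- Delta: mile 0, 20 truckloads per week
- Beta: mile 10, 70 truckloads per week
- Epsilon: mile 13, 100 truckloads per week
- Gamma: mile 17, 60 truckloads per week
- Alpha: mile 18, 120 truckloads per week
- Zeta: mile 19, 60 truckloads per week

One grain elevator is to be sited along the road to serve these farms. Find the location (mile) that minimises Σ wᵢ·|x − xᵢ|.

x = 17

For a sum of weighted absolute distances on a line, the optimum is the weighted median (not the mean). Total weight W = 430; half-weight = 215.
Sort by position and accumulate weight:
  mile 0 (Delta, w=20) → cum 20
  mile 10 (Beta, w=70) → cum 90
  mile 13 (Epsilon, w=100) → cum 190
  mile 17 (Gamma, w=60) → cum 250  ≥ 215 → median here
  mile 18 (Alpha, w=120) → cum 370
  mile 19 (Zeta, w=60) → cum 430
Optimal location: mile 17.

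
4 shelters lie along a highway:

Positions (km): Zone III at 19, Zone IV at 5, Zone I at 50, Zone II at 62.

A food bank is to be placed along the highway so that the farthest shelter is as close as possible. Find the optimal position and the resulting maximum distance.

The 1-center on a line is the midpoint of the two extreme points: leftmost at 5, rightmost at 62.
Optimal location = (5 + 62)/2 = 33.5; maximum distance = (62 − 5)/2 = 28.5.

location 33.5, max distance 28.5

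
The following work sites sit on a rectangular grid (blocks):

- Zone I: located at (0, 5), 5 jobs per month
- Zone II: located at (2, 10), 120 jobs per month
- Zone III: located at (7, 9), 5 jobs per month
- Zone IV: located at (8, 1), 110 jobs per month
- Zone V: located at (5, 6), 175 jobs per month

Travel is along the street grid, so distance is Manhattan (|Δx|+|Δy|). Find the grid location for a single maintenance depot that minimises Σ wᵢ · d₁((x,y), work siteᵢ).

(5, 6)

Manhattan distance separates: Σwᵢ(|x−xᵢ|+|y−yᵢ|) = Σwᵢ|x−xᵢ| + Σwᵢ|y−yᵢ|, so x and y are optimised independently as 1-D weighted medians.
Total weight W = 415; half = 207.5.
x-coordinate, sorted with cumulative weight:
  x=0 (Zone I, w=5) cum 5
  x=2 (Zone II, w=120) cum 125
  x=5 (Zone V, w=175) cum 300  ← median
  x=7 (Zone III, w=5) cum 305
  x=8 (Zone IV, w=110) cum 415
⇒ x* = 5
y-coordinate, sorted with cumulative weight:
  y=1 (Zone IV, w=110) cum 110
  y=5 (Zone I, w=5) cum 115
  y=6 (Zone V, w=175) cum 290  ← median
  y=9 (Zone III, w=5) cum 295
  y=10 (Zone II, w=120) cum 415
⇒ y* = 6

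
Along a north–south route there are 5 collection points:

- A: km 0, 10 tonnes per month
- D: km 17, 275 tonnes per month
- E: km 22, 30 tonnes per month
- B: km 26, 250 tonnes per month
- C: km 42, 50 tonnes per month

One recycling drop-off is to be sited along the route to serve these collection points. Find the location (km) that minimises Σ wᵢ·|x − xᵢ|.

For a sum of weighted absolute distances on a line, the optimum is the weighted median (not the mean). Total weight W = 615; half-weight = 307.5.
Sort by position and accumulate weight:
  km 0 (A, w=10) → cum 10
  km 17 (D, w=275) → cum 285
  km 22 (E, w=30) → cum 315  ≥ 307.5 → median here
  km 26 (B, w=250) → cum 565
  km 42 (C, w=50) → cum 615
Optimal location: km 22.

x = 22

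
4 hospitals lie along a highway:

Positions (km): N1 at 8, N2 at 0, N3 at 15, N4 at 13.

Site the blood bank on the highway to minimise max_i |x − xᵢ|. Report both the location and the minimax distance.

The 1-center on a line is the midpoint of the two extreme points: leftmost at 0, rightmost at 15.
Optimal location = (0 + 15)/2 = 7.5; maximum distance = (15 − 0)/2 = 7.5.

location 7.5, max distance 7.5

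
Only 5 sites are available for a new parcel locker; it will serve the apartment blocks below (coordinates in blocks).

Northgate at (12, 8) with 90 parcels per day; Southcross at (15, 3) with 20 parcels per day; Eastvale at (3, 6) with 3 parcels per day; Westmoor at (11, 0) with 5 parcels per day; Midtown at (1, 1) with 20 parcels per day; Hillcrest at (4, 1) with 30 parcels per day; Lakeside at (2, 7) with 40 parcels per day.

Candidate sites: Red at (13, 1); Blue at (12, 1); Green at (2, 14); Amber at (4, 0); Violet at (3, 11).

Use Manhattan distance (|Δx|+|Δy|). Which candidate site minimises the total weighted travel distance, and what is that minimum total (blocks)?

Blue, total 1882 blocks

Total weighted distance at each candidate:
  Red (13, 1): total = 2050
  Blue (12, 1): total = 1882
  Green (2, 14): total = 3072
  Amber (4, 0): total = 2246
  Violet (3, 11): total = 2360
Minimum is at Blue with total 1882 blocks.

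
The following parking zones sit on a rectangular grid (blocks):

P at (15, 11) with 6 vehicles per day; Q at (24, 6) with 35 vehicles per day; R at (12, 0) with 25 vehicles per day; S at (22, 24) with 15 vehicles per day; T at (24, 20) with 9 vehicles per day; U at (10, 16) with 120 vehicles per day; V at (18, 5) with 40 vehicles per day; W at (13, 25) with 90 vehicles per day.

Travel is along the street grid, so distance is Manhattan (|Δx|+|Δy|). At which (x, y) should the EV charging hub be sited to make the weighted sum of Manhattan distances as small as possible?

(13, 16)

Manhattan distance separates: Σwᵢ(|x−xᵢ|+|y−yᵢ|) = Σwᵢ|x−xᵢ| + Σwᵢ|y−yᵢ|, so x and y are optimised independently as 1-D weighted medians.
Total weight W = 340; half = 170.
x-coordinate, sorted with cumulative weight:
  x=10 (U, w=120) cum 120
  x=12 (R, w=25) cum 145
  x=13 (W, w=90) cum 235  ← median
  x=15 (P, w=6) cum 241
  x=18 (V, w=40) cum 281
  x=22 (S, w=15) cum 296
  x=24 (Q, w=35) cum 331
  x=24 (T, w=9) cum 340
⇒ x* = 13
y-coordinate, sorted with cumulative weight:
  y=0 (R, w=25) cum 25
  y=5 (V, w=40) cum 65
  y=6 (Q, w=35) cum 100
  y=11 (P, w=6) cum 106
  y=16 (U, w=120) cum 226  ← median
  y=20 (T, w=9) cum 235
  y=24 (S, w=15) cum 250
  y=25 (W, w=90) cum 340
⇒ y* = 16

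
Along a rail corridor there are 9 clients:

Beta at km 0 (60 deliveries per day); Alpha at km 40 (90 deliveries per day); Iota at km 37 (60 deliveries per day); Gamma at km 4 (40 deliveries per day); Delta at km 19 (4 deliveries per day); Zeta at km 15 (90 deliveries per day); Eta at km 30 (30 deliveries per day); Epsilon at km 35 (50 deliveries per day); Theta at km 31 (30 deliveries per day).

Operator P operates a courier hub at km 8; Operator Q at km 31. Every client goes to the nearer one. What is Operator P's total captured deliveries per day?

The indifferent point is the midpoint (8+31)/2 = 19.5; clients left of it (closer to Operator P at 8) go to Operator P, those right go to Operator Q.
  Beta at 0 (w=60) → Operator P
  Gamma at 4 (w=40) → Operator P
  Zeta at 15 (w=90) → Operator P
  Delta at 19 (w=4) → Operator P
  Eta at 30 (w=30) → Operator Q
  Theta at 31 (w=30) → Operator Q
  Epsilon at 35 (w=50) → Operator Q
  Iota at 37 (w=60) → Operator Q
  Alpha at 40 (w=90) → Operator Q
Operator P captures 194; Operator Q captures 260.

194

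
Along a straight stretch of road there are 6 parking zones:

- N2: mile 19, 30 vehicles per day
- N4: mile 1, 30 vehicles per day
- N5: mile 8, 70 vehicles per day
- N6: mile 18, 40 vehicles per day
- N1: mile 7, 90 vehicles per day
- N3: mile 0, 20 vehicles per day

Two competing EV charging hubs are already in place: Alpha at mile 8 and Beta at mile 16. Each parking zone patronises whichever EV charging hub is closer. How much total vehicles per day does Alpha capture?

210

The indifferent point is the midpoint (8+16)/2 = 12; parking zones left of it (closer to Alpha at 8) go to Alpha, those right go to Beta.
  N3 at 0 (w=20) → Alpha
  N4 at 1 (w=30) → Alpha
  N1 at 7 (w=90) → Alpha
  N5 at 8 (w=70) → Alpha
  N6 at 18 (w=40) → Beta
  N2 at 19 (w=30) → Beta
Alpha captures 210; Beta captures 70.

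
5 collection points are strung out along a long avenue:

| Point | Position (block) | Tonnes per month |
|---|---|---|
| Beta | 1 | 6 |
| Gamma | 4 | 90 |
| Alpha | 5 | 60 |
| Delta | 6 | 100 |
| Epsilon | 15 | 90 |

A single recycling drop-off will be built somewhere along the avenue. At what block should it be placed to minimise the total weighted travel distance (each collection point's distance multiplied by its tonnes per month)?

For a sum of weighted absolute distances on a line, the optimum is the weighted median (not the mean). Total weight W = 346; half-weight = 173.
Sort by position and accumulate weight:
  block 1 (Beta, w=6) → cum 6
  block 4 (Gamma, w=90) → cum 96
  block 5 (Alpha, w=60) → cum 156
  block 6 (Delta, w=100) → cum 256  ≥ 173 → median here
  block 15 (Epsilon, w=90) → cum 346
Optimal location: block 6.

x = 6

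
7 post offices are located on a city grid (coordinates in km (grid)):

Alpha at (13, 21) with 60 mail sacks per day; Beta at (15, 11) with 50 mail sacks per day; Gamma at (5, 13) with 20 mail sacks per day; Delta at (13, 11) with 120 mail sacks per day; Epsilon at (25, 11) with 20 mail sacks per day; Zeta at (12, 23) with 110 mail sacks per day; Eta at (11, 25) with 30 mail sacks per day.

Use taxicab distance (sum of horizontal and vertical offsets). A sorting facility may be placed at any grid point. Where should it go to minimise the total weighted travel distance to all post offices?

Manhattan distance separates: Σwᵢ(|x−xᵢ|+|y−yᵢ|) = Σwᵢ|x−xᵢ| + Σwᵢ|y−yᵢ|, so x and y are optimised independently as 1-D weighted medians.
Total weight W = 410; half = 205.
x-coordinate, sorted with cumulative weight:
  x=5 (Gamma, w=20) cum 20
  x=11 (Eta, w=30) cum 50
  x=12 (Zeta, w=110) cum 160
  x=13 (Alpha, w=60) cum 220  ← median
  x=13 (Delta, w=120) cum 340
  x=15 (Beta, w=50) cum 390
  x=25 (Epsilon, w=20) cum 410
⇒ x* = 13
y-coordinate, sorted with cumulative weight:
  y=11 (Beta, w=50) cum 50
  y=11 (Delta, w=120) cum 170
  y=11 (Epsilon, w=20) cum 190
  y=13 (Gamma, w=20) cum 210  ← median
  y=21 (Alpha, w=60) cum 270
  y=23 (Zeta, w=110) cum 380
  y=25 (Eta, w=30) cum 410
⇒ y* = 13

(13, 13)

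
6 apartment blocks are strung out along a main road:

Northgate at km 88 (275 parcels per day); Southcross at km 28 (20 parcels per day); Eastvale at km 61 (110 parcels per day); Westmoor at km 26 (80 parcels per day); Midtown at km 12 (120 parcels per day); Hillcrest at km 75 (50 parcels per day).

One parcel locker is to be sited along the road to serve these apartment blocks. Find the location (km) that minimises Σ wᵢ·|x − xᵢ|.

For a sum of weighted absolute distances on a line, the optimum is the weighted median (not the mean). Total weight W = 655; half-weight = 327.5.
Sort by position and accumulate weight:
  km 12 (Midtown, w=120) → cum 120
  km 26 (Westmoor, w=80) → cum 200
  km 28 (Southcross, w=20) → cum 220
  km 61 (Eastvale, w=110) → cum 330  ≥ 327.5 → median here
  km 75 (Hillcrest, w=50) → cum 380
  km 88 (Northgate, w=275) → cum 655
Optimal location: km 61.

x = 61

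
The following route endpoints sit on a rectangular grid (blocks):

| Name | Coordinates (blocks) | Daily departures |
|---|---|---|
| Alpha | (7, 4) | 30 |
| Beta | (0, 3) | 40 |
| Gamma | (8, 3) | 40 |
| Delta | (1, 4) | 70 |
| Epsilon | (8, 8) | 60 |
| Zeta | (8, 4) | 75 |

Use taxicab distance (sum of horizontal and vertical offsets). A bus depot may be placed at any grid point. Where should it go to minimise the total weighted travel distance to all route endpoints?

(8, 4)

Manhattan distance separates: Σwᵢ(|x−xᵢ|+|y−yᵢ|) = Σwᵢ|x−xᵢ| + Σwᵢ|y−yᵢ|, so x and y are optimised independently as 1-D weighted medians.
Total weight W = 315; half = 157.5.
x-coordinate, sorted with cumulative weight:
  x=0 (Beta, w=40) cum 40
  x=1 (Delta, w=70) cum 110
  x=7 (Alpha, w=30) cum 140
  x=8 (Gamma, w=40) cum 180  ← median
  x=8 (Epsilon, w=60) cum 240
  x=8 (Zeta, w=75) cum 315
⇒ x* = 8
y-coordinate, sorted with cumulative weight:
  y=3 (Beta, w=40) cum 40
  y=3 (Gamma, w=40) cum 80
  y=4 (Alpha, w=30) cum 110
  y=4 (Delta, w=70) cum 180  ← median
  y=4 (Zeta, w=75) cum 255
  y=8 (Epsilon, w=60) cum 315
⇒ y* = 4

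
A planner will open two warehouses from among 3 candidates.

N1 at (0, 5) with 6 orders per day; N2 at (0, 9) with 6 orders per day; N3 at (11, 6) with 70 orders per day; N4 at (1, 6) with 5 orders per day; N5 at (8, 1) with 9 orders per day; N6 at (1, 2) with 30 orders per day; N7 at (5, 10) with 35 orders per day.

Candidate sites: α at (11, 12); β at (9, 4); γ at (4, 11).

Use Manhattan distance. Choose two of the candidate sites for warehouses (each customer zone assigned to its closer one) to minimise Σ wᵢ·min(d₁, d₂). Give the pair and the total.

Evaluate every pair (each demand assigned to the nearer of the two):
  {β, γ}: total = 822
  {α, β}: total = 1090
  {α, γ}: total = 1112
Best pair: {β, γ} with total 822.

{β, γ}, total 822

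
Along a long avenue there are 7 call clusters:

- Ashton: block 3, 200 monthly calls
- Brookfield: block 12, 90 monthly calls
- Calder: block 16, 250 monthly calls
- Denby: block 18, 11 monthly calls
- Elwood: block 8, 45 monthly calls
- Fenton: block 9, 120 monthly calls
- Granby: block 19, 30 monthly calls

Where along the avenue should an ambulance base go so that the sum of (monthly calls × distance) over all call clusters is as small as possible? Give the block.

x = 12

For a sum of weighted absolute distances on a line, the optimum is the weighted median (not the mean). Total weight W = 746; half-weight = 373.
Sort by position and accumulate weight:
  block 3 (Ashton, w=200) → cum 200
  block 8 (Elwood, w=45) → cum 245
  block 9 (Fenton, w=120) → cum 365
  block 12 (Brookfield, w=90) → cum 455  ≥ 373 → median here
  block 16 (Calder, w=250) → cum 705
  block 18 (Denby, w=11) → cum 716
  block 19 (Granby, w=30) → cum 746
Optimal location: block 12.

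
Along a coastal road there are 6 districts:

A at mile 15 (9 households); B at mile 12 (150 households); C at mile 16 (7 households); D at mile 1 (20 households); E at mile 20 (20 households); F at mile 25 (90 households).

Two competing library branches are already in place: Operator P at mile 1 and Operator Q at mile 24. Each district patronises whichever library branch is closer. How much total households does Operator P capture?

The indifferent point is the midpoint (1+24)/2 = 12.5; districts left of it (closer to Operator P at 1) go to Operator P, those right go to Operator Q.
  D at 1 (w=20) → Operator P
  B at 12 (w=150) → Operator P
  A at 15 (w=9) → Operator Q
  C at 16 (w=7) → Operator Q
  E at 20 (w=20) → Operator Q
  F at 25 (w=90) → Operator Q
Operator P captures 170; Operator Q captures 126.

170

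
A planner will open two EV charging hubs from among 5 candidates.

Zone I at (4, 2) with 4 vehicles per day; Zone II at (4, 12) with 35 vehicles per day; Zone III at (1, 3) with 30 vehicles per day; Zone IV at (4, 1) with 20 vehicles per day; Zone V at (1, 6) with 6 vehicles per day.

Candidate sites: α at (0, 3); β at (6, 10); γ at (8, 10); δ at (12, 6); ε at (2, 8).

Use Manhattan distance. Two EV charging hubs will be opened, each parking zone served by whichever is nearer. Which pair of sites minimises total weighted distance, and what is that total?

{α, β}, total 334

Evaluate every pair (each demand assigned to the nearer of the two):
  {α, β}: total = 334
  {α, ε}: total = 398
  {α, γ}: total = 404
  {β, ε}: total = 550
  {γ, ε}: total = 620
  {δ, ε}: total = 620
  {α, δ}: total = 649
  {β, γ}: total = 814
  {β, δ}: total = 814
  {γ, δ}: total = 1004
Best pair: {α, β} with total 334.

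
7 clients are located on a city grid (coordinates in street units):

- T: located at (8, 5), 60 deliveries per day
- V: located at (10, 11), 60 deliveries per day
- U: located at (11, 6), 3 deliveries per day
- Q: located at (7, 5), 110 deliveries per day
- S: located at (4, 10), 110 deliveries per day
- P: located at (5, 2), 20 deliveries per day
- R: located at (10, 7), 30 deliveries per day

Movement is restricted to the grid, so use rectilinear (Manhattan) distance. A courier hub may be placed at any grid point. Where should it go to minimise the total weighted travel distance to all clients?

(7, 7)

Manhattan distance separates: Σwᵢ(|x−xᵢ|+|y−yᵢ|) = Σwᵢ|x−xᵢ| + Σwᵢ|y−yᵢ|, so x and y are optimised independently as 1-D weighted medians.
Total weight W = 393; half = 196.5.
x-coordinate, sorted with cumulative weight:
  x=4 (S, w=110) cum 110
  x=5 (P, w=20) cum 130
  x=7 (Q, w=110) cum 240  ← median
  x=8 (T, w=60) cum 300
  x=10 (V, w=60) cum 360
  x=10 (R, w=30) cum 390
  x=11 (U, w=3) cum 393
⇒ x* = 7
y-coordinate, sorted with cumulative weight:
  y=2 (P, w=20) cum 20
  y=5 (T, w=60) cum 80
  y=5 (Q, w=110) cum 190
  y=6 (U, w=3) cum 193
  y=7 (R, w=30) cum 223  ← median
  y=10 (S, w=110) cum 333
  y=11 (V, w=60) cum 393
⇒ y* = 7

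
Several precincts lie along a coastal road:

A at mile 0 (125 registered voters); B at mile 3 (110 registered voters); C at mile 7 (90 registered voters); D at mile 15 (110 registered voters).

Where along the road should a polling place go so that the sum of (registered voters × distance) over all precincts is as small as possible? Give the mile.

x = 3

For a sum of weighted absolute distances on a line, the optimum is the weighted median (not the mean). Total weight W = 435; half-weight = 217.5.
Sort by position and accumulate weight:
  mile 0 (A, w=125) → cum 125
  mile 3 (B, w=110) → cum 235  ≥ 217.5 → median here
  mile 7 (C, w=90) → cum 325
  mile 15 (D, w=110) → cum 435
Optimal location: mile 3.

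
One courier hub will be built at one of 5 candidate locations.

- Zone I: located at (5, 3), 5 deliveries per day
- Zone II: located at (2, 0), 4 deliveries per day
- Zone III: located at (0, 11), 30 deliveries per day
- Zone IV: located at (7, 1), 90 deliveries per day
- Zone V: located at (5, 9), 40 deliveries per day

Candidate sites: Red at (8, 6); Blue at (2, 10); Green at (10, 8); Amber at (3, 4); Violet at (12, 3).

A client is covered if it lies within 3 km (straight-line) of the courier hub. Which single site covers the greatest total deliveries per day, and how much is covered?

Coverage radius r = 3 km; a point is covered iff (Δx)²+(Δy)² ≤ 3² = 9.
  Red (8, 6): covers {none} → 0
  Blue (2, 10): covers {Zone III} → 30
  Green (10, 8): covers {none} → 0
  Amber (3, 4): covers {Zone I} → 5
  Violet (12, 3): covers {none} → 0
Maximum coverage at Blue: 30 deliveries per day.

Blue, covering 30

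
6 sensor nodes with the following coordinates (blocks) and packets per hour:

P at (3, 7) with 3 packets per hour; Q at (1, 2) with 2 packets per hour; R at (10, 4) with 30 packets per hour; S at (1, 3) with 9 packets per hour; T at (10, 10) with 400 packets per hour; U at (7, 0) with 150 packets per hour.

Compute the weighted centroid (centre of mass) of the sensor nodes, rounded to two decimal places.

The minimiser of Σwᵢ‖p−pᵢ‖² is the weighted centroid p* = (Σwᵢpᵢ)/(Σwᵢ).
Σwᵢ = 594.
Σwᵢxᵢ = 3·3 + 2·1 + 30·10 + 9·1 + 400·10 + 150·7 = 5370.
Σwᵢyᵢ = 3·7 + 2·2 + 30·4 + 9·3 + 400·10 + 150·0 = 4172.
x* = 5370/594 = 9.04, y* = 4172/594 = 7.02.

(9.04, 7.02)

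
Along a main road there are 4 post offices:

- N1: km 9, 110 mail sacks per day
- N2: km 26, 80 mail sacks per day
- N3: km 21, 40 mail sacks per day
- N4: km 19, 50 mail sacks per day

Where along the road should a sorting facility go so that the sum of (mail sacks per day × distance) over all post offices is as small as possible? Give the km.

x = 19

For a sum of weighted absolute distances on a line, the optimum is the weighted median (not the mean). Total weight W = 280; half-weight = 140.
Sort by position and accumulate weight:
  km 9 (N1, w=110) → cum 110
  km 19 (N4, w=50) → cum 160  ≥ 140 → median here
  km 21 (N3, w=40) → cum 200
  km 26 (N2, w=80) → cum 280
Optimal location: km 19.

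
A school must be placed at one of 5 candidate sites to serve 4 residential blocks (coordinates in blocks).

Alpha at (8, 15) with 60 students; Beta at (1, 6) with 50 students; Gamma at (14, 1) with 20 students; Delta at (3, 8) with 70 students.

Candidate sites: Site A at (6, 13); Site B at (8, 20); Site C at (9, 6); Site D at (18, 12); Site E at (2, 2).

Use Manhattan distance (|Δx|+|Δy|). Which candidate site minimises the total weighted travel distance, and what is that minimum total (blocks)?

Total weighted distance at each candidate:
  Site A (6, 13): total = 1800
  Site B (8, 20): total = 3040
  Site C (9, 6): total = 1760
  Site D (18, 12): total = 3560
  Site E (2, 2): total = 2140
Minimum is at Site C with total 1760 blocks.

Site C, total 1760 blocks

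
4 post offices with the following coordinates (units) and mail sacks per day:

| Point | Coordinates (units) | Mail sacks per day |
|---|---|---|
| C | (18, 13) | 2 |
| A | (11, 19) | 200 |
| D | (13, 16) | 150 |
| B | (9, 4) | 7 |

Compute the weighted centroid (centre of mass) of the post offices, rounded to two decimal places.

(11.84, 17.42)

The minimiser of Σwᵢ‖p−pᵢ‖² is the weighted centroid p* = (Σwᵢpᵢ)/(Σwᵢ).
Σwᵢ = 359.
Σwᵢxᵢ = 2·18 + 200·11 + 150·13 + 7·9 = 4249.
Σwᵢyᵢ = 2·13 + 200·19 + 150·16 + 7·4 = 6254.
x* = 4249/359 = 11.84, y* = 6254/359 = 17.42.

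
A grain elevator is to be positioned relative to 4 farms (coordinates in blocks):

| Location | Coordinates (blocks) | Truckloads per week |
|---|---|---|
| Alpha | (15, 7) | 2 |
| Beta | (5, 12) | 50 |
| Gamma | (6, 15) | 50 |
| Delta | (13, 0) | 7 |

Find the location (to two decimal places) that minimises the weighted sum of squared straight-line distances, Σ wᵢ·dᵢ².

The minimiser of Σwᵢ‖p−pᵢ‖² is the weighted centroid p* = (Σwᵢpᵢ)/(Σwᵢ).
Σwᵢ = 109.
Σwᵢxᵢ = 2·15 + 50·5 + 50·6 + 7·13 = 671.
Σwᵢyᵢ = 2·7 + 50·12 + 50·15 + 7·0 = 1364.
x* = 671/109 = 6.16, y* = 1364/109 = 12.51.

(6.16, 12.51)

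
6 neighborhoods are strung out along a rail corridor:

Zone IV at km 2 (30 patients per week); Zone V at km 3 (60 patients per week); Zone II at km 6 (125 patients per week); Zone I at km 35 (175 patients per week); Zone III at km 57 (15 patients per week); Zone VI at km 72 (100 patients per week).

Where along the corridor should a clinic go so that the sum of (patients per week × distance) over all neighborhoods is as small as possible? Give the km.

For a sum of weighted absolute distances on a line, the optimum is the weighted median (not the mean). Total weight W = 505; half-weight = 252.5.
Sort by position and accumulate weight:
  km 2 (Zone IV, w=30) → cum 30
  km 3 (Zone V, w=60) → cum 90
  km 6 (Zone II, w=125) → cum 215
  km 35 (Zone I, w=175) → cum 390  ≥ 252.5 → median here
  km 57 (Zone III, w=15) → cum 405
  km 72 (Zone VI, w=100) → cum 505
Optimal location: km 35.

x = 35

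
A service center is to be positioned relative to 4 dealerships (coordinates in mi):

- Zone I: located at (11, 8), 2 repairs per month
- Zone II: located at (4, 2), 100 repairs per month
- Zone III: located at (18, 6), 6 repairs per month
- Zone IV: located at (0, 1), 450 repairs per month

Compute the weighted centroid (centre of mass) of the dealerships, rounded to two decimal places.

(0.95, 1.26)

The minimiser of Σwᵢ‖p−pᵢ‖² is the weighted centroid p* = (Σwᵢpᵢ)/(Σwᵢ).
Σwᵢ = 558.
Σwᵢxᵢ = 2·11 + 100·4 + 6·18 + 450·0 = 530.
Σwᵢyᵢ = 2·8 + 100·2 + 6·6 + 450·1 = 702.
x* = 530/558 = 0.95, y* = 702/558 = 1.26.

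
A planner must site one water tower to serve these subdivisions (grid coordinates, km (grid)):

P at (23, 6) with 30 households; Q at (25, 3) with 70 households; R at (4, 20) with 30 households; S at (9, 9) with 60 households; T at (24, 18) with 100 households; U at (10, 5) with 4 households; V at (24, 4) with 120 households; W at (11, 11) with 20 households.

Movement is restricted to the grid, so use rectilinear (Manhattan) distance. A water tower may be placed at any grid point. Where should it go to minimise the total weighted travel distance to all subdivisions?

(24, 6)

Manhattan distance separates: Σwᵢ(|x−xᵢ|+|y−yᵢ|) = Σwᵢ|x−xᵢ| + Σwᵢ|y−yᵢ|, so x and y are optimised independently as 1-D weighted medians.
Total weight W = 434; half = 217.
x-coordinate, sorted with cumulative weight:
  x=4 (R, w=30) cum 30
  x=9 (S, w=60) cum 90
  x=10 (U, w=4) cum 94
  x=11 (W, w=20) cum 114
  x=23 (P, w=30) cum 144
  x=24 (T, w=100) cum 244  ← median
  x=24 (V, w=120) cum 364
  x=25 (Q, w=70) cum 434
⇒ x* = 24
y-coordinate, sorted with cumulative weight:
  y=3 (Q, w=70) cum 70
  y=4 (V, w=120) cum 190
  y=5 (U, w=4) cum 194
  y=6 (P, w=30) cum 224  ← median
  y=9 (S, w=60) cum 284
  y=11 (W, w=20) cum 304
  y=18 (T, w=100) cum 404
  y=20 (R, w=30) cum 434
⇒ y* = 6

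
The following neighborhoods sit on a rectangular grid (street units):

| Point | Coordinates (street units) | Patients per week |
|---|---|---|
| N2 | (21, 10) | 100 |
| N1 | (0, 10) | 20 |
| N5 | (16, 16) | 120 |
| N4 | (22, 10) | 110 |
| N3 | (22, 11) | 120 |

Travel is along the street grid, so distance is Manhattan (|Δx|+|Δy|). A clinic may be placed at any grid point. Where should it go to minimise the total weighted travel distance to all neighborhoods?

(21, 11)

Manhattan distance separates: Σwᵢ(|x−xᵢ|+|y−yᵢ|) = Σwᵢ|x−xᵢ| + Σwᵢ|y−yᵢ|, so x and y are optimised independently as 1-D weighted medians.
Total weight W = 470; half = 235.
x-coordinate, sorted with cumulative weight:
  x=0 (N1, w=20) cum 20
  x=16 (N5, w=120) cum 140
  x=21 (N2, w=100) cum 240  ← median
  x=22 (N4, w=110) cum 350
  x=22 (N3, w=120) cum 470
⇒ x* = 21
y-coordinate, sorted with cumulative weight:
  y=10 (N2, w=100) cum 100
  y=10 (N1, w=20) cum 120
  y=10 (N4, w=110) cum 230
  y=11 (N3, w=120) cum 350  ← median
  y=16 (N5, w=120) cum 470
⇒ y* = 11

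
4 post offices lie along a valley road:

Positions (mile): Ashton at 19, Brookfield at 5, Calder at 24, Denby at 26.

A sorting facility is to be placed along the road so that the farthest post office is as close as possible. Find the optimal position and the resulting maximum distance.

The 1-center on a line is the midpoint of the two extreme points: leftmost at 5, rightmost at 26.
Optimal location = (5 + 26)/2 = 15.5; maximum distance = (26 − 5)/2 = 10.5.

location 15.5, max distance 10.5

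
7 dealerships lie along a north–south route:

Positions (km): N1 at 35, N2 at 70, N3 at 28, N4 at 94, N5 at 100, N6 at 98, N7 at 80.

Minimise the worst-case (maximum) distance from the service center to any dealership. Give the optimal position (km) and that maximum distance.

location 64, max distance 36

The 1-center on a line is the midpoint of the two extreme points: leftmost at 28, rightmost at 100.
Optimal location = (28 + 100)/2 = 64; maximum distance = (100 − 28)/2 = 36.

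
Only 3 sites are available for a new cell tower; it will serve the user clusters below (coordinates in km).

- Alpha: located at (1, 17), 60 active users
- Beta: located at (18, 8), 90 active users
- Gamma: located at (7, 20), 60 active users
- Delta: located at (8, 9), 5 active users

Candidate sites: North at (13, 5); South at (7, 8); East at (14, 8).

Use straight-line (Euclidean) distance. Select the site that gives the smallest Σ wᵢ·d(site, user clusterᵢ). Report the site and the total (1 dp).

East, total 2172.6 km

Total weighted distance at each candidate:
  North (13, 5): total = 2544.4
  South (7, 8): total = 2366.1
  East (14, 8): total = 2172.6
Minimum is at East with total 2172.6 km.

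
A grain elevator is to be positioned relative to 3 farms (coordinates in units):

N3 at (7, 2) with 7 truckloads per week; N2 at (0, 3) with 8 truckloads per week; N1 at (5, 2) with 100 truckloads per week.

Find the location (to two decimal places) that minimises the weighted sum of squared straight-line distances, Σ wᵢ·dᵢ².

(4.77, 2.07)

The minimiser of Σwᵢ‖p−pᵢ‖² is the weighted centroid p* = (Σwᵢpᵢ)/(Σwᵢ).
Σwᵢ = 115.
Σwᵢxᵢ = 7·7 + 8·0 + 100·5 = 549.
Σwᵢyᵢ = 7·2 + 8·3 + 100·2 = 238.
x* = 549/115 = 4.77, y* = 238/115 = 2.07.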